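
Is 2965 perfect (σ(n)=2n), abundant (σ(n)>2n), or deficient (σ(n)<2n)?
deficient

Proper divisors of 2965: sum = 1 + 5 + 593 = 599
Since 599 < 2965, 2965 is deficient.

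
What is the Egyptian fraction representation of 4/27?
1/7 + 1/189

Greedy algorithm:
4/27: ceiling(27/4) = 7, use 1/7
1/189: ceiling(189/1) = 189, use 1/189
Result: 4/27 = 1/7 + 1/189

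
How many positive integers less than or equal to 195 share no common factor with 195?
96

195 = 3 × 5 × 13
φ(n) = n × ∏(1 - 1/p) for each prime p dividing n
φ(195) = 195 × (1 - 1/3) × (1 - 1/5) × (1 - 1/13) = 96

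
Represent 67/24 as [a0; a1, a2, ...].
[2; 1, 3, 1, 4]

Euclidean algorithm steps:
67 = 2 × 24 + 19
24 = 1 × 19 + 5
19 = 3 × 5 + 4
5 = 1 × 4 + 1
4 = 4 × 1 + 0
Continued fraction: [2; 1, 3, 1, 4]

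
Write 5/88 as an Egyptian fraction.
1/18 + 1/792

Greedy algorithm:
5/88: ceiling(88/5) = 18, use 1/18
1/792: ceiling(792/1) = 792, use 1/792
Result: 5/88 = 1/18 + 1/792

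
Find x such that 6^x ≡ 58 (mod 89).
51

Baby-step giant-step with step n = ⌈√89⌉ = 10.
Baby steps 6^j mod 89 (j:value) for j=0..9: 0:1, 1:6, 2:36, 3:38, 4:50, 5:33, 6:20, 7:31, 8:8, 9:48.
Giant-step multiplier: 6^(-10) ≡ 6^(88-10) = 6^78 ≡ 17 (mod 89).
Giant steps γ_i = 58·17^i mod 89: γ_0=58, γ_1=7, γ_2=30, γ_3=65, γ_4=37, γ_5=6 (in table at j=1).
x = i·n + j = 5·10 + 1 = 51.
Check: 6^51 ≡ 58 (mod 89).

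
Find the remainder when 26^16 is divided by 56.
16

Repeated squaring. Binary of 16 = 10000.
26^1 ≡ 26 (mod 56); 26^2 ≡ 4 (mod 56); 26^4 ≡ 16 (mod 56); 26^8 ≡ 32 (mod 56); 26^16 ≡ 16 (mod 56)
26^16 = 26^16 ≡ 16 (mod 56)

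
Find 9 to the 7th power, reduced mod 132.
81

Repeated squaring. Binary of 7 = 111.
9^1 ≡ 9 (mod 132); 9^2 ≡ 81 (mod 132); 9^4 ≡ 93 (mod 132)
9^7 = 9^1 × 9^2 × 9^4 ≡ 81 (mod 132)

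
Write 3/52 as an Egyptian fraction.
1/18 + 1/468

Greedy algorithm:
3/52: ceiling(52/3) = 18, use 1/18
1/468: ceiling(468/1) = 468, use 1/468
Result: 3/52 = 1/18 + 1/468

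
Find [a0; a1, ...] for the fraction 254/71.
[3; 1, 1, 2, 1, 2, 1, 2]

Euclidean algorithm steps:
254 = 3 × 71 + 41
71 = 1 × 41 + 30
41 = 1 × 30 + 11
30 = 2 × 11 + 8
11 = 1 × 8 + 3
8 = 2 × 3 + 2
3 = 1 × 2 + 1
2 = 2 × 1 + 0
Continued fraction: [3; 1, 1, 2, 1, 2, 1, 2]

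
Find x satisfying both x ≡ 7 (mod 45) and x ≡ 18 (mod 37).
277

Using Chinese Remainder Theorem:
M = 45 × 37 = 1665
M1 = 37, M2 = 45
y1 = 37^(-1) mod 45 = 28
y2 = 45^(-1) mod 37 = 14
x = (7×37×28 + 18×45×14) mod 1665 = 277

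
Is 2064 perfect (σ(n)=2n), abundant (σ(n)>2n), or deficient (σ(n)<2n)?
abundant

Proper divisors of 2064: sum = 1 + 2 + 3 + 4 + 6 + 8 + 12 + 16 + ... + 344 + 516 + 688 + 1032 (19 divisors) = 3392
Since 3392 > 2064, 2064 is abundant.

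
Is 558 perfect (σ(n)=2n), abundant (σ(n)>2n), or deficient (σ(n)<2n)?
abundant

Proper divisors of 558: sum = 1 + 2 + 3 + 6 + 9 + 18 + 31 + 62 + 93 + 186 + 279 = 690
Since 690 > 558, 558 is abundant.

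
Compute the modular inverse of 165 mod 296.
61

gcd(165, 296) = 1, so the inverse exists.
Extended Euclidean algorithm on (296, 165):
296 = 1 × 165 + 131  ⟹  131 = (1)·296 + (-1)·165
165 = 1 × 131 + 34  ⟹  34 = (-1)·296 + (2)·165
131 = 3 × 34 + 29  ⟹  29 = (4)·296 + (-7)·165
34 = 1 × 29 + 5  ⟹  5 = (-5)·296 + (9)·165
29 = 5 × 5 + 4  ⟹  4 = (29)·296 + (-52)·165
5 = 1 × 4 + 1  ⟹  1 = (-34)·296 + (61)·165
So (61)·165 ≡ 1 (mod 296), i.e. 165^(-1) ≡ 61 (mod 296).
Check: 165 × 61 = 10065 ≡ 1 (mod 296)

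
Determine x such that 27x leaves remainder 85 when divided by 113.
x ≡ 45 (mod 113)

gcd(27, 113) = 1, which divides 85, so solutions exist.
Find 27^(-1) mod 113 by the extended Euclidean algorithm:
113 = 4 × 27 + 5  ⟹  5 = (1)·113 + (-4)·27
27 = 5 × 5 + 2  ⟹  2 = (-5)·113 + (21)·27
5 = 2 × 2 + 1  ⟹  1 = (11)·113 + (-46)·27
So (-46)·27 ≡ 1 (mod 113), i.e. 27^(-1) ≡ -46 ≡ 67 (mod 113).
x ≡ 67 × 85 = 5695 ≡ 45 (mod 113).
Check: 27 × 45 = 1215 ≡ 85 (mod 113).
Unique solution: x ≡ 45 (mod 113)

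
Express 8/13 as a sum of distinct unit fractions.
1/2 + 1/9 + 1/234

Greedy algorithm:
8/13: ceiling(13/8) = 2, use 1/2
3/26: ceiling(26/3) = 9, use 1/9
1/234: ceiling(234/1) = 234, use 1/234
Result: 8/13 = 1/2 + 1/9 + 1/234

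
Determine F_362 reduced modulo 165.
1

Matrix identity: Q^n = [[F_(n+1), F_n], [F_n, F_(n-1)]] with Q = [[1,1],[1,0]].
n = 362 = 101101010₂. Square-and-multiply, entries mod 165:
Q^1 = [[1,1],[1,0]]
Q^2 = (Q^1)² = [[2,1],[1,1]]
Q^5 = (Q^2)²·Q = [[8,5],[5,3]]
Q^11 = (Q^5)²·Q = [[144,89],[89,55]]
Q^22 = (Q^11)² = [[112,56],[56,56]]
Q^45 = (Q^22)²·Q = [[8,5],[5,3]]
Q^90 = (Q^45)² = [[89,55],[55,34]]
Q^181 = (Q^90)²·Q = [[56,56],[56,0]]
Q^362 = (Q^181)² = [[2,1],[1,1]]
F_362 mod 165 = Q^362[0][1] = 1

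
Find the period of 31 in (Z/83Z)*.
41

83 is prime, so ord(31) divides φ(83) = 82.
Divisors of 82: 1, 2, 41, 82.
Repeated squaring: 31^1 ≡ 31, 31^2 ≡ 48, 31^4 ≡ 63, 31^8 ≡ 68, 31^16 ≡ 59, 31^32 ≡ 78, 31^64 ≡ 25 (mod 83).
Test 31^d mod 83 for each divisor d in increasing order:
31^1 ≡ 31
31^2 ≡ 48
31^41 = 31^32·31^8·31^1 ≡ 1  ← first divisor giving 1
The order is 41.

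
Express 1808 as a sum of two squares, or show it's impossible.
28² + 32² (a=28, b=32)

Factorization: 1808 = 2^4 × 113
By Fermat: n is sum of two squares iff every prime p ≡ 3 (mod 4) appears to even power.
All primes ≡ 3 (mod 4) appear to even power.
Search a = 0, 1, 2, … for 1808 - a² a perfect square: first hit at a = 28: 1808 - 784 = 1024 = 32².
1808 = 28² + 32² = 784 + 1024 ✓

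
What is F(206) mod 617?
314

Matrix identity: Q^n = [[F_(n+1), F_n], [F_n, F_(n-1)]] with Q = [[1,1],[1,0]].
n = 206 = 11001110₂. Square-and-multiply, entries mod 617:
Q^1 = [[1,1],[1,0]]
Q^3 = (Q^1)²·Q = [[3,2],[2,1]]
Q^6 = (Q^3)² = [[13,8],[8,5]]
Q^12 = (Q^6)² = [[233,144],[144,89]]
Q^25 = (Q^12)²·Q = [[461,368],[368,93]]
Q^51 = (Q^25)²·Q = [[219,574],[574,262]]
Q^103 = (Q^51)²·Q = [[128,450],[450,295]]
Q^206 = (Q^103)² = [[466,314],[314,152]]
F_206 mod 617 = Q^206[0][1] = 314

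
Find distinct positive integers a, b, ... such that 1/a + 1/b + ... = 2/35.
1/18 + 1/630

Greedy algorithm:
2/35: ceiling(35/2) = 18, use 1/18
1/630: ceiling(630/1) = 630, use 1/630
Result: 2/35 = 1/18 + 1/630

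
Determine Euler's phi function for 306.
96

306 = 2 × 3^2 × 17
φ(n) = n × ∏(1 - 1/p) for each prime p dividing n
φ(306) = 306 × (1 - 1/2) × (1 - 1/3) × (1 - 1/17) = 96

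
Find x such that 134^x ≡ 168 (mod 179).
126

Baby-step giant-step with step n = ⌈√179⌉ = 14.
Baby steps 134^j mod 179 (j:value) for j=0..13: 0:1, 1:134, 2:56, 3:165, 4:93, 5:111, 6:17, 7:130, 8:57, 9:120, 10:149, 11:97, 12:110, 13:62.
Giant-step multiplier: 134^(-14) ≡ 134^(178-14) = 134^164 ≡ 75 (mod 179).
Giant steps γ_i = 168·75^i mod 179: γ_0=168, γ_1=70, γ_2=59, γ_3=129, γ_4=9, γ_5=138, γ_6=147, γ_7=106, γ_8=74, γ_9=1 (in table at j=0).
x = i·n + j = 9·14 + 0 = 126.
Check: 134^126 ≡ 168 (mod 179).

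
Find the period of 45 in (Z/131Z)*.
13

131 is prime, so ord(45) divides φ(131) = 130.
Divisors of 130: 1, 2, 5, 10, 13, 26, 65, 130.
Repeated squaring: 45^1 ≡ 45, 45^2 ≡ 60, 45^4 ≡ 63, 45^8 ≡ 39, 45^16 ≡ 80, 45^32 ≡ 112, 45^64 ≡ 99, 45^128 ≡ 107 (mod 131).
Test 45^d mod 131 for each divisor d in increasing order:
45^1 ≡ 45
45^2 ≡ 60
45^5 = 45^4·45^1 ≡ 84
45^10 = 45^8·45^2 ≡ 113
45^13 = 45^8·45^4·45^1 ≡ 1  ← first divisor giving 1
The order is 13.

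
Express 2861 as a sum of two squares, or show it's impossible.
19² + 50² (a=19, b=50)

Factorization: 2861 = 2861
By Fermat: n is sum of two squares iff every prime p ≡ 3 (mod 4) appears to even power.
All primes ≡ 3 (mod 4) appear to even power.
Search a = 0, 1, 2, … for 2861 - a² a perfect square: first hit at a = 19: 2861 - 361 = 2500 = 50².
2861 = 19² + 50² = 361 + 2500 ✓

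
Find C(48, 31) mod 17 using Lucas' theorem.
2

Using Lucas' theorem:
Write n=48 and k=31 in base 17:
n in base 17: [2, 14]
k in base 17: [1, 14]
C(48,31) mod 17 = ∏ C(n_i, k_i) mod 17
Digit binomials (mod 17): C(2,1) = 2; C(14,14) = 1
Product: 2 × 1 = 2 ≡ 2 (mod 17)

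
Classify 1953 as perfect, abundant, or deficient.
deficient

Proper divisors of 1953: sum = 1 + 3 + 7 + 9 + 21 + 31 + 63 + 93 + 217 + 279 + 651 = 1375
Since 1375 < 1953, 1953 is deficient.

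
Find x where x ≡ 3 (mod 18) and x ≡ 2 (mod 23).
255

Using Chinese Remainder Theorem:
M = 18 × 23 = 414
M1 = 23, M2 = 18
y1 = 23^(-1) mod 18 = 11
y2 = 18^(-1) mod 23 = 9
x = (3×23×11 + 2×18×9) mod 414 = 255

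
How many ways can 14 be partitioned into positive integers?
135

p(n) counts ways to write n as a sum of positive integers (order ignored).
Euler's pentagonal recurrence: p(k) = p(k-1) + p(k-2) - p(k-5) - p(k-7) + p(k-12) + p(k-15) - ... (offsets j(3j∓1)/2, signs ++--, p(0)=1, p(<0)=0).
DP table for k = 0..13: p(0)=1, p(1)=1, p(2)=2, p(3)=3, p(4)=5, p(5)=7, p(6)=11, p(7)=15, p(8)=22, p(9)=30, p(10)=42, p(11)=56, p(12)=77, p(13)=101.
Final step: p(14) = p(13) + p(12) - p(9) - p(7) + p(2)
= 101 + 77 - 30 - 15 + 2
= 135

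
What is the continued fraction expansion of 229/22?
[10; 2, 2, 4]

Euclidean algorithm steps:
229 = 10 × 22 + 9
22 = 2 × 9 + 4
9 = 2 × 4 + 1
4 = 4 × 1 + 0
Continued fraction: [10; 2, 2, 4]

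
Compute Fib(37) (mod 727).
334

Matrix identity: Q^n = [[F_(n+1), F_n], [F_n, F_(n-1)]] with Q = [[1,1],[1,0]].
n = 37 = 100101₂. Square-and-multiply, entries mod 727:
Q^1 = [[1,1],[1,0]]
Q^2 = (Q^1)² = [[2,1],[1,1]]
Q^4 = (Q^2)² = [[5,3],[3,2]]
Q^9 = (Q^4)²·Q = [[55,34],[34,21]]
Q^18 = (Q^9)² = [[546,403],[403,143]]
Q^37 = (Q^18)²·Q = [[287,334],[334,680]]
F_37 mod 727 = Q^37[0][1] = 334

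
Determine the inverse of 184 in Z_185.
184

gcd(184, 185) = 1, so the inverse exists.
Extended Euclidean algorithm on (185, 184):
185 = 1 × 184 + 1  ⟹  1 = (1)·185 + (-1)·184
So (-1)·184 ≡ 1 (mod 185), i.e. 184^(-1) ≡ -1 ≡ 184 (mod 185).
Check: 184 × 184 = 33856 ≡ 1 (mod 185)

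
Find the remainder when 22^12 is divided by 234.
118

Repeated squaring. Binary of 12 = 1100.
22^1 ≡ 22 (mod 234); 22^2 ≡ 16 (mod 234); 22^4 ≡ 22 (mod 234); 22^8 ≡ 16 (mod 234)
22^12 = 22^4 × 22^8 ≡ 118 (mod 234)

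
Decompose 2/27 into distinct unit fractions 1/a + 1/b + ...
1/14 + 1/378

Greedy algorithm:
2/27: ceiling(27/2) = 14, use 1/14
1/378: ceiling(378/1) = 378, use 1/378
Result: 2/27 = 1/14 + 1/378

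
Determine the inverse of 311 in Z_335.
321

gcd(311, 335) = 1, so the inverse exists.
Extended Euclidean algorithm on (335, 311):
335 = 1 × 311 + 24  ⟹  24 = (1)·335 + (-1)·311
311 = 12 × 24 + 23  ⟹  23 = (-12)·335 + (13)·311
24 = 1 × 23 + 1  ⟹  1 = (13)·335 + (-14)·311
So (-14)·311 ≡ 1 (mod 335), i.e. 311^(-1) ≡ -14 ≡ 321 (mod 335).
Check: 311 × 321 = 99831 ≡ 1 (mod 335)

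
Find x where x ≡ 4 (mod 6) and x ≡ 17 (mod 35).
52

Using Chinese Remainder Theorem:
M = 6 × 35 = 210
M1 = 35, M2 = 6
y1 = 35^(-1) mod 6 = 5
y2 = 6^(-1) mod 35 = 6
x = (4×35×5 + 17×6×6) mod 210 = 52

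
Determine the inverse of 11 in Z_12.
11

gcd(11, 12) = 1, so the inverse exists.
Extended Euclidean algorithm on (12, 11):
12 = 1 × 11 + 1  ⟹  1 = (1)·12 + (-1)·11
So (-1)·11 ≡ 1 (mod 12), i.e. 11^(-1) ≡ -1 ≡ 11 (mod 12).
Check: 11 × 11 = 121 ≡ 1 (mod 12)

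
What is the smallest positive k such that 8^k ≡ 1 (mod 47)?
23

47 is prime, so ord(8) divides φ(47) = 46.
Divisors of 46: 1, 2, 23, 46.
Repeated squaring: 8^1 ≡ 8, 8^2 ≡ 17, 8^4 ≡ 7, 8^8 ≡ 2, 8^16 ≡ 4, 8^32 ≡ 16 (mod 47).
Test 8^d mod 47 for each divisor d in increasing order:
8^1 ≡ 8
8^2 ≡ 17
8^23 = 8^16·8^4·8^2·8^1 ≡ 1  ← first divisor giving 1
The order is 23.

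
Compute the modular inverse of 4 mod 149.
112

gcd(4, 149) = 1, so the inverse exists.
Extended Euclidean algorithm on (149, 4):
149 = 37 × 4 + 1  ⟹  1 = (1)·149 + (-37)·4
So (-37)·4 ≡ 1 (mod 149), i.e. 4^(-1) ≡ -37 ≡ 112 (mod 149).
Check: 4 × 112 = 448 ≡ 1 (mod 149)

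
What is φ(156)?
48

156 = 2^2 × 3 × 13
φ(n) = n × ∏(1 - 1/p) for each prime p dividing n
φ(156) = 156 × (1 - 1/2) × (1 - 1/3) × (1 - 1/13) = 48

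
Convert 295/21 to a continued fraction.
[14; 21]

Euclidean algorithm steps:
295 = 14 × 21 + 1
21 = 21 × 1 + 0
Continued fraction: [14; 21]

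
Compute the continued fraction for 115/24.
[4; 1, 3, 1, 4]

Euclidean algorithm steps:
115 = 4 × 24 + 19
24 = 1 × 19 + 5
19 = 3 × 5 + 4
5 = 1 × 4 + 1
4 = 4 × 1 + 0
Continued fraction: [4; 1, 3, 1, 4]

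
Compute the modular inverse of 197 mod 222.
71

gcd(197, 222) = 1, so the inverse exists.
Extended Euclidean algorithm on (222, 197):
222 = 1 × 197 + 25  ⟹  25 = (1)·222 + (-1)·197
197 = 7 × 25 + 22  ⟹  22 = (-7)·222 + (8)·197
25 = 1 × 22 + 3  ⟹  3 = (8)·222 + (-9)·197
22 = 7 × 3 + 1  ⟹  1 = (-63)·222 + (71)·197
So (71)·197 ≡ 1 (mod 222), i.e. 197^(-1) ≡ 71 (mod 222).
Check: 197 × 71 = 13987 ≡ 1 (mod 222)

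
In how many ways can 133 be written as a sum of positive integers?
7346629512

p(n) counts ways to write n as a sum of positive integers (order ignored).
Euler's pentagonal recurrence: p(k) = p(k-1) + p(k-2) - p(k-5) - p(k-7) + p(k-12) + p(k-15) - ... (offsets j(3j∓1)/2, signs ++--, p(0)=1, p(<0)=0).
DP table for k = 0..132: p(0)=1, p(1)=1, p(2)=2, p(3)=3, p(4)=5, p(5)=7, p(6)=11, p(7)=15, p(8)=22, p(9)=30, p(10)=42, p(11)=56, p(12)=77, p(13)=101, p(14)=135, p(15)=176, p(16)=231, p(17)=297, p(18)=385, p(19)=490, p(20)=627, p(21)=792, p(22)=1002, p(23)=1255, p(24)=1575, p(25)=1958, p(26)=2436, p(27)=3010, p(28)=3718, p(29)=4565, p(30)=5604, p(31)=6842, p(32)=8349, p(33)=10143, p(34)=12310, p(35)=14883, p(36)=17977, p(37)=21637, p(38)=26015, p(39)=31185, p(40)=37338, p(41)=44583, p(42)=53174, p(43)=63261, p(44)=75175, p(45)=89134, p(46)=105558, p(47)=124754, p(48)=147273, p(49)=173525, p(50)=204226, p(51)=239943, p(52)=281589, p(53)=329931, p(54)=386155, p(55)=451276, p(56)=526823, p(57)=614154, p(58)=715220, p(59)=831820, p(60)=966467, p(61)=1121505, p(62)=1300156, p(63)=1505499, p(64)=1741630, p(65)=2012558, p(66)=2323520, p(67)=2679689, p(68)=3087735, p(69)=3554345, p(70)=4087968, p(71)=4697205, p(72)=5392783, p(73)=6185689, p(74)=7089500, p(75)=8118264, p(76)=9289091, p(77)=10619863, p(78)=12132164, p(79)=13848650, p(80)=15796476, p(81)=18004327, p(82)=20506255, p(83)=23338469, p(84)=26543660, p(85)=30167357, p(86)=34262962, p(87)=38887673, p(88)=44108109, p(89)=49995925, p(90)=56634173, p(91)=64112359, p(92)=72533807, p(93)=82010177, p(94)=92669720, p(95)=104651419, p(96)=118114304, p(97)=133230930, p(98)=150198136, p(99)=169229875, p(100)=190569292, p(101)=214481126, p(102)=241265379, p(103)=271248950, p(104)=304801365, p(105)=342325709, p(106)=384276336, p(107)=431149389, p(108)=483502844, p(109)=541946240, p(110)=607163746, p(111)=679903203, p(112)=761002156, p(113)=851376628, p(114)=952050665, p(115)=1064144451, p(116)=1188908248, p(117)=1327710076, p(118)=1482074143, p(119)=1653668665, p(120)=1844349560, p(121)=2056148051, p(122)=2291320912, p(123)=2552338241, p(124)=2841940500, p(125)=3163127352, p(126)=3519222692, p(127)=3913864295, p(128)=4351078600, p(129)=4835271870, p(130)=5371315400, p(131)=5964539504, p(132)=6620830889.
Final step: p(133) = p(132) + p(131) - p(128) - p(126) + p(121) + p(118) - p(111) - p(107) + p(98) + p(93) - p(82) - p(76) + p(63) + p(56) - p(41) - p(33) + p(16) + p(7)
= 6620830889 + 5964539504 - 4351078600 - 3519222692 + 2056148051 + 1482074143 - 679903203 - 431149389 + 150198136 + 82010177 - 20506255 - 9289091 + 1505499 + 526823 - 44583 - 10143 + 231 + 15
= 7346629512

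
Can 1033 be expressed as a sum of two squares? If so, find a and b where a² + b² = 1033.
3² + 32² (a=3, b=32)

Factorization: 1033 = 1033
By Fermat: n is sum of two squares iff every prime p ≡ 3 (mod 4) appears to even power.
All primes ≡ 3 (mod 4) appear to even power.
Search a = 0, 1, 2, … for 1033 - a² a perfect square: first hit at a = 3: 1033 - 9 = 1024 = 32².
1033 = 3² + 32² = 9 + 1024 ✓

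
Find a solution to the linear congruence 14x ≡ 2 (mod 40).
x ≡ 3 (mod 20)

gcd(14, 40) = 2, which divides 2, so solutions exist.
Divide through by 2: 7x ≡ 1 (mod 20).
Find 7^(-1) mod 20 by the extended Euclidean algorithm:
20 = 2 × 7 + 6  ⟹  6 = (1)·20 + (-2)·7
7 = 1 × 6 + 1  ⟹  1 = (-1)·20 + (3)·7
So (3)·7 ≡ 1 (mod 20), i.e. 7^(-1) ≡ 3 (mod 20).
x ≡ 3 × 1 = 3 ≡ 3 (mod 20).
Check: 14 × 3 = 42 ≡ 2 (mod 40).
x ≡ 3 (mod 20), giving 2 solutions mod 40.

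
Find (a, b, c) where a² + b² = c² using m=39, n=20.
(1121, 1560, 1921)

Euclid's formula: a = m² - n², b = 2mn, c = m² + n²
m = 39, n = 20
a = 39² - 20² = 1521 - 400 = 1121
b = 2 × 39 × 20 = 1560
c = 39² + 20² = 1521 + 400 = 1921
Verification: 1121² + 1560² = 1256641 + 2433600 = 3690241 = 1921² ✓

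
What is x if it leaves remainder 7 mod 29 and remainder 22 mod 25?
297

Using Chinese Remainder Theorem:
M = 29 × 25 = 725
M1 = 25, M2 = 29
y1 = 25^(-1) mod 29 = 7
y2 = 29^(-1) mod 25 = 19
x = (7×25×7 + 22×29×19) mod 725 = 297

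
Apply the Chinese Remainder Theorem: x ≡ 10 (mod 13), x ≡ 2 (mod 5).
62

Using Chinese Remainder Theorem:
M = 13 × 5 = 65
M1 = 5, M2 = 13
y1 = 5^(-1) mod 13 = 8
y2 = 13^(-1) mod 5 = 2
x = (10×5×8 + 2×13×2) mod 65 = 62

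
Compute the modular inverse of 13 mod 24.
13

gcd(13, 24) = 1, so the inverse exists.
Extended Euclidean algorithm on (24, 13):
24 = 1 × 13 + 11  ⟹  11 = (1)·24 + (-1)·13
13 = 1 × 11 + 2  ⟹  2 = (-1)·24 + (2)·13
11 = 5 × 2 + 1  ⟹  1 = (6)·24 + (-11)·13
So (-11)·13 ≡ 1 (mod 24), i.e. 13^(-1) ≡ -11 ≡ 13 (mod 24).
Check: 13 × 13 = 169 ≡ 1 (mod 24)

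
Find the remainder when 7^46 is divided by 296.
81

Repeated squaring. Binary of 46 = 101110.
7^1 ≡ 7 (mod 296); 7^2 ≡ 49 (mod 296); 7^4 ≡ 33 (mod 296); 7^8 ≡ 201 (mod 296); 7^16 ≡ 145 (mod 296); 7^32 ≡ 9 (mod 296)
7^46 = 7^2 × 7^4 × 7^8 × 7^32 ≡ 81 (mod 296)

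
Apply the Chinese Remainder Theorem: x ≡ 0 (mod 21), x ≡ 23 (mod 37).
504

Using Chinese Remainder Theorem:
M = 21 × 37 = 777
M1 = 37, M2 = 21
y1 = 37^(-1) mod 21 = 4
y2 = 21^(-1) mod 37 = 30
x = (0×37×4 + 23×21×30) mod 777 = 504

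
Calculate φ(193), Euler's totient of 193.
192

193 = 193
φ(n) = n × ∏(1 - 1/p) for each prime p dividing n
φ(193) = 193 × (1 - 1/193) = 192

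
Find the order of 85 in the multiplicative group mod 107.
53

107 is prime, so ord(85) divides φ(107) = 106.
Divisors of 106: 1, 2, 53, 106.
Repeated squaring: 85^1 ≡ 85, 85^2 ≡ 56, 85^4 ≡ 33, 85^8 ≡ 19, 85^16 ≡ 40, 85^32 ≡ 102, 85^64 ≡ 25 (mod 107).
Test 85^d mod 107 for each divisor d in increasing order:
85^1 ≡ 85
85^2 ≡ 56
85^53 = 85^32·85^16·85^4·85^1 ≡ 1  ← first divisor giving 1
The order is 53.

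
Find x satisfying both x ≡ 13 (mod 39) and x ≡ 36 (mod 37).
1183

Using Chinese Remainder Theorem:
M = 39 × 37 = 1443
M1 = 37, M2 = 39
y1 = 37^(-1) mod 39 = 19
y2 = 39^(-1) mod 37 = 19
x = (13×37×19 + 36×39×19) mod 1443 = 1183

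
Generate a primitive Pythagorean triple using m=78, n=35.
(4859, 5460, 7309)

Euclid's formula: a = m² - n², b = 2mn, c = m² + n²
m = 78, n = 35
a = 78² - 35² = 6084 - 1225 = 4859
b = 2 × 78 × 35 = 5460
c = 78² + 35² = 6084 + 1225 = 7309
Verification: 4859² + 5460² = 23609881 + 29811600 = 53421481 = 7309² ✓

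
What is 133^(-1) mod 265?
2

gcd(133, 265) = 1, so the inverse exists.
Extended Euclidean algorithm on (265, 133):
265 = 1 × 133 + 132  ⟹  132 = (1)·265 + (-1)·133
133 = 1 × 132 + 1  ⟹  1 = (-1)·265 + (2)·133
So (2)·133 ≡ 1 (mod 265), i.e. 133^(-1) ≡ 2 (mod 265).
Check: 133 × 2 = 266 ≡ 1 (mod 265)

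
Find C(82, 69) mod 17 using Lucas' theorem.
14

Using Lucas' theorem:
Write n=82 and k=69 in base 17:
n in base 17: [4, 14]
k in base 17: [4, 1]
C(82,69) mod 17 = ∏ C(n_i, k_i) mod 17
Digit binomials (mod 17): C(4,4) = 1; C(14,1) = 14
Product: 1 × 14 = 14 ≡ 14 (mod 17)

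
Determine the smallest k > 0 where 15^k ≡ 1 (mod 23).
22

23 is prime, so ord(15) divides φ(23) = 22.
Divisors of 22: 1, 2, 11, 22.
Repeated squaring: 15^1 ≡ 15, 15^2 ≡ 18, 15^4 ≡ 2, 15^8 ≡ 4, 15^16 ≡ 16 (mod 23).
Test 15^d mod 23 for each divisor d in increasing order:
15^1 ≡ 15
15^2 ≡ 18
15^11 = 15^8·15^2·15^1 ≡ 22
15^22 = 15^16·15^4·15^2 ≡ 1  ← first divisor giving 1
The order is 22.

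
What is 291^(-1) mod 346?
195

gcd(291, 346) = 1, so the inverse exists.
Extended Euclidean algorithm on (346, 291):
346 = 1 × 291 + 55  ⟹  55 = (1)·346 + (-1)·291
291 = 5 × 55 + 16  ⟹  16 = (-5)·346 + (6)·291
55 = 3 × 16 + 7  ⟹  7 = (16)·346 + (-19)·291
16 = 2 × 7 + 2  ⟹  2 = (-37)·346 + (44)·291
7 = 3 × 2 + 1  ⟹  1 = (127)·346 + (-151)·291
So (-151)·291 ≡ 1 (mod 346), i.e. 291^(-1) ≡ -151 ≡ 195 (mod 346).
Check: 291 × 195 = 56745 ≡ 1 (mod 346)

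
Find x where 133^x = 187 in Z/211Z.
17

Baby-step giant-step with step n = ⌈√211⌉ = 15.
Baby steps 133^j mod 211 (j:value) for j=0..14: 0:1, 1:133, 2:176, 3:198, 4:170, 5:33, 6:169, 7:111, 8:204, 9:124, 10:34, 11:91, 12:76, 13:191, 14:83.
Giant-step multiplier: 133^(-15) ≡ 133^(210-15) = 133^195 ≡ 63 (mod 211).
Giant steps γ_i = 187·63^i mod 211: γ_0=187, γ_1=176 (in table at j=2).
x = i·n + j = 1·15 + 2 = 17.
Check: 133^17 ≡ 187 (mod 211).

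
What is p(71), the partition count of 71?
4697205

p(n) counts ways to write n as a sum of positive integers (order ignored).
Euler's pentagonal recurrence: p(k) = p(k-1) + p(k-2) - p(k-5) - p(k-7) + p(k-12) + p(k-15) - ... (offsets j(3j∓1)/2, signs ++--, p(0)=1, p(<0)=0).
DP table for k = 0..70: p(0)=1, p(1)=1, p(2)=2, p(3)=3, p(4)=5, p(5)=7, p(6)=11, p(7)=15, p(8)=22, p(9)=30, p(10)=42, p(11)=56, p(12)=77, p(13)=101, p(14)=135, p(15)=176, p(16)=231, p(17)=297, p(18)=385, p(19)=490, p(20)=627, p(21)=792, p(22)=1002, p(23)=1255, p(24)=1575, p(25)=1958, p(26)=2436, p(27)=3010, p(28)=3718, p(29)=4565, p(30)=5604, p(31)=6842, p(32)=8349, p(33)=10143, p(34)=12310, p(35)=14883, p(36)=17977, p(37)=21637, p(38)=26015, p(39)=31185, p(40)=37338, p(41)=44583, p(42)=53174, p(43)=63261, p(44)=75175, p(45)=89134, p(46)=105558, p(47)=124754, p(48)=147273, p(49)=173525, p(50)=204226, p(51)=239943, p(52)=281589, p(53)=329931, p(54)=386155, p(55)=451276, p(56)=526823, p(57)=614154, p(58)=715220, p(59)=831820, p(60)=966467, p(61)=1121505, p(62)=1300156, p(63)=1505499, p(64)=1741630, p(65)=2012558, p(66)=2323520, p(67)=2679689, p(68)=3087735, p(69)=3554345, p(70)=4087968.
Final step: p(71) = p(70) + p(69) - p(66) - p(64) + p(59) + p(56) - p(49) - p(45) + p(36) + p(31) - p(20) - p(14) + p(1)
= 4087968 + 3554345 - 2323520 - 1741630 + 831820 + 526823 - 173525 - 89134 + 17977 + 6842 - 627 - 135 + 1
= 4697205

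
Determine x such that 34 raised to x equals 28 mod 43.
13

Baby-step giant-step with step n = ⌈√43⌉ = 7.
Baby steps 34^j mod 43 (j:value) for j=0..6: 0:1, 1:34, 2:38, 3:2, 4:25, 5:33, 6:4.
Giant-step multiplier: 34^(-7) ≡ 34^(42-7) = 34^35 ≡ 37 (mod 43).
Giant steps γ_i = 28·37^i mod 43: γ_0=28, γ_1=4 (in table at j=6).
x = i·n + j = 1·7 + 6 = 13.
Check: 34^13 ≡ 28 (mod 43).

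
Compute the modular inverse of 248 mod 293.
13

gcd(248, 293) = 1, so the inverse exists.
Extended Euclidean algorithm on (293, 248):
293 = 1 × 248 + 45  ⟹  45 = (1)·293 + (-1)·248
248 = 5 × 45 + 23  ⟹  23 = (-5)·293 + (6)·248
45 = 1 × 23 + 22  ⟹  22 = (6)·293 + (-7)·248
23 = 1 × 22 + 1  ⟹  1 = (-11)·293 + (13)·248
So (13)·248 ≡ 1 (mod 293), i.e. 248^(-1) ≡ 13 (mod 293).
Check: 248 × 13 = 3224 ≡ 1 (mod 293)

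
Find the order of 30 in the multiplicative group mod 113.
7

113 is prime, so ord(30) divides φ(113) = 112.
Divisors of 112: 1, 2, 4, 7, 8, 14, 16, 28, 56, 112.
Repeated squaring: 30^1 ≡ 30, 30^2 ≡ 109, 30^4 ≡ 16, 30^8 ≡ 30, 30^16 ≡ 109, 30^32 ≡ 16, 30^64 ≡ 30 (mod 113).
Test 30^d mod 113 for each divisor d in increasing order:
30^1 ≡ 30
30^2 ≡ 109
30^4 ≡ 16
30^7 = 30^4·30^2·30^1 ≡ 1  ← first divisor giving 1
The order is 7.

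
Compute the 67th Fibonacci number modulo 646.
5

Matrix identity: Q^n = [[F_(n+1), F_n], [F_n, F_(n-1)]] with Q = [[1,1],[1,0]].
n = 67 = 1000011₂. Square-and-multiply, entries mod 646:
Q^1 = [[1,1],[1,0]]
Q^2 = (Q^1)² = [[2,1],[1,1]]
Q^4 = (Q^2)² = [[5,3],[3,2]]
Q^8 = (Q^4)² = [[34,21],[21,13]]
Q^16 = (Q^8)² = [[305,341],[341,610]]
Q^33 = (Q^16)²·Q = [[645,2],[2,643]]
Q^67 = (Q^33)²·Q = [[643,5],[5,638]]
F_67 mod 646 = Q^67[0][1] = 5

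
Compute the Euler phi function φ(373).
372

373 = 373
φ(n) = n × ∏(1 - 1/p) for each prime p dividing n
φ(373) = 373 × (1 - 1/373) = 372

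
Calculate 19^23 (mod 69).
19

Repeated squaring. Binary of 23 = 10111.
19^1 ≡ 19 (mod 69); 19^2 ≡ 16 (mod 69); 19^4 ≡ 49 (mod 69); 19^8 ≡ 55 (mod 69); 19^16 ≡ 58 (mod 69)
19^23 = 19^1 × 19^2 × 19^4 × 19^16 ≡ 19 (mod 69)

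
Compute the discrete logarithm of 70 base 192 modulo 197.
148

Baby-step giant-step with step n = ⌈√197⌉ = 15.
Baby steps 192^j mod 197 (j:value) for j=0..14: 0:1, 1:192, 2:25, 3:72, 4:34, 5:27, 6:62, 7:84, 8:171, 9:130, 10:138, 11:98, 12:101, 13:86, 14:161.
Giant-step multiplier: 192^(-15) ≡ 192^(196-15) = 192^181 ≡ 139 (mod 197).
Giant steps γ_i = 70·139^i mod 197: γ_0=70, γ_1=77, γ_2=65, γ_3=170, γ_4=187, γ_5=186, γ_6=47, γ_7=32, γ_8=114, γ_9=86 (in table at j=13).
x = i·n + j = 9·15 + 13 = 148.
Check: 192^148 ≡ 70 (mod 197).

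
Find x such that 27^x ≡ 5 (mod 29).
22

Baby-step giant-step with step n = ⌈√29⌉ = 6.
Baby steps 27^j mod 29 (j:value) for j=0..5: 0:1, 1:27, 2:4, 3:21, 4:16, 5:26.
Giant-step multiplier: 27^(-6) ≡ 27^(28-6) = 27^22 ≡ 5 (mod 29).
Giant steps γ_i = 5·5^i mod 29: γ_0=5, γ_1=25, γ_2=9, γ_3=16 (in table at j=4).
x = i·n + j = 3·6 + 4 = 22.
Check: 27^22 ≡ 5 (mod 29).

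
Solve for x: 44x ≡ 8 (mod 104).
x ≡ 12 (mod 26)

gcd(44, 104) = 4, which divides 8, so solutions exist.
Divide through by 4: 11x ≡ 2 (mod 26).
Find 11^(-1) mod 26 by the extended Euclidean algorithm:
26 = 2 × 11 + 4  ⟹  4 = (1)·26 + (-2)·11
11 = 2 × 4 + 3  ⟹  3 = (-2)·26 + (5)·11
4 = 1 × 3 + 1  ⟹  1 = (3)·26 + (-7)·11
So (-7)·11 ≡ 1 (mod 26), i.e. 11^(-1) ≡ -7 ≡ 19 (mod 26).
x ≡ 19 × 2 = 38 ≡ 12 (mod 26).
Check: 44 × 12 = 528 ≡ 8 (mod 104).
x ≡ 12 (mod 26), giving 4 solutions mod 104.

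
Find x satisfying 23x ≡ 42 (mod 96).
x ≡ 6 (mod 96)

gcd(23, 96) = 1, which divides 42, so solutions exist.
Find 23^(-1) mod 96 by the extended Euclidean algorithm:
96 = 4 × 23 + 4  ⟹  4 = (1)·96 + (-4)·23
23 = 5 × 4 + 3  ⟹  3 = (-5)·96 + (21)·23
4 = 1 × 3 + 1  ⟹  1 = (6)·96 + (-25)·23
So (-25)·23 ≡ 1 (mod 96), i.e. 23^(-1) ≡ -25 ≡ 71 (mod 96).
x ≡ 71 × 42 = 2982 ≡ 6 (mod 96).
Check: 23 × 6 = 138 ≡ 42 (mod 96).
Unique solution: x ≡ 6 (mod 96)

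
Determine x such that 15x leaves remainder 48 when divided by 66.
x ≡ 12 (mod 22)

gcd(15, 66) = 3, which divides 48, so solutions exist.
Divide through by 3: 5x ≡ 16 (mod 22).
Find 5^(-1) mod 22 by the extended Euclidean algorithm:
22 = 4 × 5 + 2  ⟹  2 = (1)·22 + (-4)·5
5 = 2 × 2 + 1  ⟹  1 = (-2)·22 + (9)·5
So (9)·5 ≡ 1 (mod 22), i.e. 5^(-1) ≡ 9 (mod 22).
x ≡ 9 × 16 = 144 ≡ 12 (mod 22).
Check: 15 × 12 = 180 ≡ 48 (mod 66).
x ≡ 12 (mod 22), giving 3 solutions mod 66.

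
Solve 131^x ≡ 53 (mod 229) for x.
84

Baby-step giant-step with step n = ⌈√229⌉ = 16.
Baby steps 131^j mod 229 (j:value) for j=0..15: 0:1, 1:131, 2:215, 3:227, 4:196, 5:28, 6:4, 7:66, 8:173, 9:221, 10:97, 11:112, 12:16, 13:35, 14:5, 15:197.
Giant-step multiplier: 131^(-16) ≡ 131^(228-16) = 131^212 ≡ 193 (mod 229).
Giant steps γ_i = 53·193^i mod 229: γ_0=53, γ_1=153, γ_2=217, γ_3=203, γ_4=20, γ_5=196 (in table at j=4).
x = i·n + j = 5·16 + 4 = 84.
Check: 131^84 ≡ 53 (mod 229).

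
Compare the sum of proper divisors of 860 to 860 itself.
abundant

Proper divisors of 860: sum = 1 + 2 + 4 + 5 + 10 + 20 + 43 + 86 + 172 + 215 + 430 = 988
Since 988 > 860, 860 is abundant.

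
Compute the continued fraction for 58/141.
[0; 2, 2, 3, 8]

Euclidean algorithm steps:
58 = 0 × 141 + 58
141 = 2 × 58 + 25
58 = 2 × 25 + 8
25 = 3 × 8 + 1
8 = 8 × 1 + 0
Continued fraction: [0; 2, 2, 3, 8]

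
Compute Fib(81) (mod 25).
6

Matrix identity: Q^n = [[F_(n+1), F_n], [F_n, F_(n-1)]] with Q = [[1,1],[1,0]].
n = 81 = 1010001₂. Square-and-multiply, entries mod 25:
Q^1 = [[1,1],[1,0]]
Q^2 = (Q^1)² = [[2,1],[1,1]]
Q^5 = (Q^2)²·Q = [[8,5],[5,3]]
Q^10 = (Q^5)² = [[14,5],[5,9]]
Q^20 = (Q^10)² = [[21,15],[15,6]]
Q^40 = (Q^20)² = [[16,5],[5,11]]
Q^81 = (Q^40)²·Q = [[16,6],[6,10]]
F_81 mod 25 = Q^81[0][1] = 6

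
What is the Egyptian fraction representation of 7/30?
1/5 + 1/30

Greedy algorithm:
7/30: ceiling(30/7) = 5, use 1/5
1/30: ceiling(30/1) = 30, use 1/30
Result: 7/30 = 1/5 + 1/30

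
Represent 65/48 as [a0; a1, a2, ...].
[1; 2, 1, 4, 1, 2]

Euclidean algorithm steps:
65 = 1 × 48 + 17
48 = 2 × 17 + 14
17 = 1 × 14 + 3
14 = 4 × 3 + 2
3 = 1 × 2 + 1
2 = 2 × 1 + 0
Continued fraction: [1; 2, 1, 4, 1, 2]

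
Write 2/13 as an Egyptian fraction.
1/7 + 1/91

Greedy algorithm:
2/13: ceiling(13/2) = 7, use 1/7
1/91: ceiling(91/1) = 91, use 1/91
Result: 2/13 = 1/7 + 1/91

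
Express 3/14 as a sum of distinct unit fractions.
1/5 + 1/70

Greedy algorithm:
3/14: ceiling(14/3) = 5, use 1/5
1/70: ceiling(70/1) = 70, use 1/70
Result: 3/14 = 1/5 + 1/70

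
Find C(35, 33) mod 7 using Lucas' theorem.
0

Using Lucas' theorem:
Write n=35 and k=33 in base 7:
n in base 7: [5, 0]
k in base 7: [4, 5]
C(35,33) mod 7 = ∏ C(n_i, k_i) mod 7
Digit binomials (mod 7): C(5,4) = 5; C(0,5) = 0 (k_i > n_i)
Product: 5 × 0 = 0 ≡ 0 (mod 7)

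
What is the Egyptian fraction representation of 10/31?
1/4 + 1/14 + 1/868

Greedy algorithm:
10/31: ceiling(31/10) = 4, use 1/4
9/124: ceiling(124/9) = 14, use 1/14
1/868: ceiling(868/1) = 868, use 1/868
Result: 10/31 = 1/4 + 1/14 + 1/868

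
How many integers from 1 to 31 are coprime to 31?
30

31 = 31
φ(n) = n × ∏(1 - 1/p) for each prime p dividing n
φ(31) = 31 × (1 - 1/31) = 30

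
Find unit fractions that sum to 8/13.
1/2 + 1/9 + 1/234

Greedy algorithm:
8/13: ceiling(13/8) = 2, use 1/2
3/26: ceiling(26/3) = 9, use 1/9
1/234: ceiling(234/1) = 234, use 1/234
Result: 8/13 = 1/2 + 1/9 + 1/234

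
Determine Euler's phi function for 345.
176

345 = 3 × 5 × 23
φ(n) = n × ∏(1 - 1/p) for each prime p dividing n
φ(345) = 345 × (1 - 1/3) × (1 - 1/5) × (1 - 1/23) = 176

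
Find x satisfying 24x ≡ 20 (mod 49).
x ≡ 9 (mod 49)

gcd(24, 49) = 1, which divides 20, so solutions exist.
Find 24^(-1) mod 49 by the extended Euclidean algorithm:
49 = 2 × 24 + 1  ⟹  1 = (1)·49 + (-2)·24
So (-2)·24 ≡ 1 (mod 49), i.e. 24^(-1) ≡ -2 ≡ 47 (mod 49).
x ≡ 47 × 20 = 940 ≡ 9 (mod 49).
Check: 24 × 9 = 216 ≡ 20 (mod 49).
Unique solution: x ≡ 9 (mod 49)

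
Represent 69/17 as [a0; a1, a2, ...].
[4; 17]

Euclidean algorithm steps:
69 = 4 × 17 + 1
17 = 17 × 1 + 0
Continued fraction: [4; 17]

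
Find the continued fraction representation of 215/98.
[2; 5, 6, 3]

Euclidean algorithm steps:
215 = 2 × 98 + 19
98 = 5 × 19 + 3
19 = 6 × 3 + 1
3 = 3 × 1 + 0
Continued fraction: [2; 5, 6, 3]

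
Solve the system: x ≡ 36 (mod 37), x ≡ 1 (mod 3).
73

Using Chinese Remainder Theorem:
M = 37 × 3 = 111
M1 = 3, M2 = 37
y1 = 3^(-1) mod 37 = 25
y2 = 37^(-1) mod 3 = 1
x = (36×3×25 + 1×37×1) mod 111 = 73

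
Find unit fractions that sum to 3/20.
1/7 + 1/140

Greedy algorithm:
3/20: ceiling(20/3) = 7, use 1/7
1/140: ceiling(140/1) = 140, use 1/140
Result: 3/20 = 1/7 + 1/140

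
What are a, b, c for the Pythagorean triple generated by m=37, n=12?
(1225, 888, 1513)

Euclid's formula: a = m² - n², b = 2mn, c = m² + n²
m = 37, n = 12
a = 37² - 12² = 1369 - 144 = 1225
b = 2 × 37 × 12 = 888
c = 37² + 12² = 1369 + 144 = 1513
Verification: 1225² + 888² = 1500625 + 788544 = 2289169 = 1513² ✓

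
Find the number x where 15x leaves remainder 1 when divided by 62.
29

gcd(15, 62) = 1, so the inverse exists.
Extended Euclidean algorithm on (62, 15):
62 = 4 × 15 + 2  ⟹  2 = (1)·62 + (-4)·15
15 = 7 × 2 + 1  ⟹  1 = (-7)·62 + (29)·15
So (29)·15 ≡ 1 (mod 62), i.e. 15^(-1) ≡ 29 (mod 62).
Check: 15 × 29 = 435 ≡ 1 (mod 62)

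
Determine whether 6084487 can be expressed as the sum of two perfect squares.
Not possible

Factorization: 6084487 = 17 × 71^3
By Fermat: n is sum of two squares iff every prime p ≡ 3 (mod 4) appears to even power.
Prime(s) ≡ 3 (mod 4) with odd exponent: [(71, 3)]
Therefore 6084487 cannot be expressed as a² + b².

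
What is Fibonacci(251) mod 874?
457

Matrix identity: Q^n = [[F_(n+1), F_n], [F_n, F_(n-1)]] with Q = [[1,1],[1,0]].
n = 251 = 11111011₂. Square-and-multiply, entries mod 874:
Q^1 = [[1,1],[1,0]]
Q^3 = (Q^1)²·Q = [[3,2],[2,1]]
Q^7 = (Q^3)²·Q = [[21,13],[13,8]]
Q^15 = (Q^7)²·Q = [[113,610],[610,377]]
Q^31 = (Q^15)²·Q = [[301,309],[309,866]]
Q^62 = (Q^31)² = [[794,515],[515,279]]
Q^125 = (Q^62)²·Q = [[38,685],[685,227]]
Q^251 = (Q^125)²·Q = [[190,457],[457,607]]
F_251 mod 874 = Q^251[0][1] = 457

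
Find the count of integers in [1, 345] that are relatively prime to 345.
176

345 = 3 × 5 × 23
φ(n) = n × ∏(1 - 1/p) for each prime p dividing n
φ(345) = 345 × (1 - 1/3) × (1 - 1/5) × (1 - 1/23) = 176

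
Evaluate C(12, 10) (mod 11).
0

Using Lucas' theorem:
Write n=12 and k=10 in base 11:
n in base 11: [1, 1]
k in base 11: [0, 10]
C(12,10) mod 11 = ∏ C(n_i, k_i) mod 11
Digit binomials (mod 11): C(1,0) = 1; C(1,10) = 0 (k_i > n_i)
Product: 1 × 0 = 0 ≡ 0 (mod 11)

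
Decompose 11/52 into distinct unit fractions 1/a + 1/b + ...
1/5 + 1/87 + 1/22620

Greedy algorithm:
11/52: ceiling(52/11) = 5, use 1/5
3/260: ceiling(260/3) = 87, use 1/87
1/22620: ceiling(22620/1) = 22620, use 1/22620
Result: 11/52 = 1/5 + 1/87 + 1/22620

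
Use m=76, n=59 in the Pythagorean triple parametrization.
(2295, 8968, 9257)

Euclid's formula: a = m² - n², b = 2mn, c = m² + n²
m = 76, n = 59
a = 76² - 59² = 5776 - 3481 = 2295
b = 2 × 76 × 59 = 8968
c = 76² + 59² = 5776 + 3481 = 9257
Verification: 2295² + 8968² = 5267025 + 80425024 = 85692049 = 9257² ✓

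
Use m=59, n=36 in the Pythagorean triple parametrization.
(2185, 4248, 4777)

Euclid's formula: a = m² - n², b = 2mn, c = m² + n²
m = 59, n = 36
a = 59² - 36² = 3481 - 1296 = 2185
b = 2 × 59 × 36 = 4248
c = 59² + 36² = 3481 + 1296 = 4777
Verification: 2185² + 4248² = 4774225 + 18045504 = 22819729 = 4777² ✓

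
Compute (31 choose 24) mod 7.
4

Using Lucas' theorem:
Write n=31 and k=24 in base 7:
n in base 7: [4, 3]
k in base 7: [3, 3]
C(31,24) mod 7 = ∏ C(n_i, k_i) mod 7
Digit binomials (mod 7): C(4,3) = 4; C(3,3) = 1
Product: 4 × 1 = 4 ≡ 4 (mod 7)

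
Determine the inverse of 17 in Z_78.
23

gcd(17, 78) = 1, so the inverse exists.
Extended Euclidean algorithm on (78, 17):
78 = 4 × 17 + 10  ⟹  10 = (1)·78 + (-4)·17
17 = 1 × 10 + 7  ⟹  7 = (-1)·78 + (5)·17
10 = 1 × 7 + 3  ⟹  3 = (2)·78 + (-9)·17
7 = 2 × 3 + 1  ⟹  1 = (-5)·78 + (23)·17
So (23)·17 ≡ 1 (mod 78), i.e. 17^(-1) ≡ 23 (mod 78).
Check: 17 × 23 = 391 ≡ 1 (mod 78)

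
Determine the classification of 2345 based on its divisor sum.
deficient

Proper divisors of 2345: sum = 1 + 5 + 7 + 35 + 67 + 335 + 469 = 919
Since 919 < 2345, 2345 is deficient.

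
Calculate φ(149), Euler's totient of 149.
148

149 = 149
φ(n) = n × ∏(1 - 1/p) for each prime p dividing n
φ(149) = 149 × (1 - 1/149) = 148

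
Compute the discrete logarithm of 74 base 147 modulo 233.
8

Baby-step giant-step with step n = ⌈√233⌉ = 16.
Baby steps 147^j mod 233 (j:value) for j=0..15: 0:1, 1:147, 2:173, 3:34, 4:105, 5:57, 6:224, 7:75, 8:74, 9:160, 10:220, 11:186, 12:81, 13:24, 14:33, 15:191.
h = 74 is already in the table at j=8, so x = 8.
Check: 147^8 ≡ 74 (mod 233).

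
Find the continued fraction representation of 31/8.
[3; 1, 7]

Euclidean algorithm steps:
31 = 3 × 8 + 7
8 = 1 × 7 + 1
7 = 7 × 1 + 0
Continued fraction: [3; 1, 7]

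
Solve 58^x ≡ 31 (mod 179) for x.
8

Baby-step giant-step with step n = ⌈√179⌉ = 14.
Baby steps 58^j mod 179 (j:value) for j=0..13: 0:1, 1:58, 2:142, 3:2, 4:116, 5:105, 6:4, 7:53, 8:31, 9:8, 10:106, 11:62, 12:16, 13:33.
h = 31 is already in the table at j=8, so x = 8.
Check: 58^8 ≡ 31 (mod 179).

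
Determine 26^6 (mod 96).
64

Repeated squaring. Binary of 6 = 110.
26^1 ≡ 26 (mod 96); 26^2 ≡ 4 (mod 96); 26^4 ≡ 16 (mod 96)
26^6 = 26^2 × 26^4 ≡ 64 (mod 96)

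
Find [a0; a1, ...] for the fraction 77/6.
[12; 1, 5]

Euclidean algorithm steps:
77 = 12 × 6 + 5
6 = 1 × 5 + 1
5 = 5 × 1 + 0
Continued fraction: [12; 1, 5]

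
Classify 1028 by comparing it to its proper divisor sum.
deficient

Proper divisors of 1028: sum = 1 + 2 + 4 + 257 + 514 = 778
Since 778 < 1028, 1028 is deficient.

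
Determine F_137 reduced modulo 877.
597

Matrix identity: Q^n = [[F_(n+1), F_n], [F_n, F_(n-1)]] with Q = [[1,1],[1,0]].
n = 137 = 10001001₂. Square-and-multiply, entries mod 877:
Q^1 = [[1,1],[1,0]]
Q^2 = (Q^1)² = [[2,1],[1,1]]
Q^4 = (Q^2)² = [[5,3],[3,2]]
Q^8 = (Q^4)² = [[34,21],[21,13]]
Q^17 = (Q^8)²·Q = [[830,720],[720,110]]
Q^34 = (Q^17)² = [[548,633],[633,792]]
Q^68 = (Q^34)² = [[270,161],[161,109]]
Q^137 = (Q^68)²·Q = [[226,597],[597,506]]
F_137 mod 877 = Q^137[0][1] = 597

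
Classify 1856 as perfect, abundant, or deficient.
abundant

Proper divisors of 1856: sum = 1 + 2 + 4 + 8 + 16 + 29 + 32 + 58 + 64 + 116 + 232 + 464 + 928 = 1954
Since 1954 > 1856, 1856 is abundant.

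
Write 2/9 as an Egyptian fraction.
1/5 + 1/45

Greedy algorithm:
2/9: ceiling(9/2) = 5, use 1/5
1/45: ceiling(45/1) = 45, use 1/45
Result: 2/9 = 1/5 + 1/45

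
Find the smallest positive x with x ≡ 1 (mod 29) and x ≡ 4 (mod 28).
88

Using Chinese Remainder Theorem:
M = 29 × 28 = 812
M1 = 28, M2 = 29
y1 = 28^(-1) mod 29 = 28
y2 = 29^(-1) mod 28 = 1
x = (1×28×28 + 4×29×1) mod 812 = 88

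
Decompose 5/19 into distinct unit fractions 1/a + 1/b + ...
1/4 + 1/76

Greedy algorithm:
5/19: ceiling(19/5) = 4, use 1/4
1/76: ceiling(76/1) = 76, use 1/76
Result: 5/19 = 1/4 + 1/76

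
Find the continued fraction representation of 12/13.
[0; 1, 12]

Euclidean algorithm steps:
12 = 0 × 13 + 12
13 = 1 × 12 + 1
12 = 12 × 1 + 0
Continued fraction: [0; 1, 12]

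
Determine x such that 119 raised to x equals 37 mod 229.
116

Baby-step giant-step with step n = ⌈√229⌉ = 16.
Baby steps 119^j mod 229 (j:value) for j=0..15: 0:1, 1:119, 2:192, 3:177, 4:224, 5:92, 6:185, 7:31, 8:25, 9:227, 10:220, 11:74, 12:104, 13:10, 14:45, 15:88.
Giant-step multiplier: 119^(-16) ≡ 119^(228-16) = 119^212 ≡ 48 (mod 229).
Giant steps γ_i = 37·48^i mod 229: γ_0=37, γ_1=173, γ_2=60, γ_3=132, γ_4=153, γ_5=16, γ_6=81, γ_7=224 (in table at j=4).
x = i·n + j = 7·16 + 4 = 116.
Check: 119^116 ≡ 37 (mod 229).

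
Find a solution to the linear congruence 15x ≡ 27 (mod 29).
x ≡ 25 (mod 29)

gcd(15, 29) = 1, which divides 27, so solutions exist.
Find 15^(-1) mod 29 by the extended Euclidean algorithm:
29 = 1 × 15 + 14  ⟹  14 = (1)·29 + (-1)·15
15 = 1 × 14 + 1  ⟹  1 = (-1)·29 + (2)·15
So (2)·15 ≡ 1 (mod 29), i.e. 15^(-1) ≡ 2 (mod 29).
x ≡ 2 × 27 = 54 ≡ 25 (mod 29).
Check: 15 × 25 = 375 ≡ 27 (mod 29).
Unique solution: x ≡ 25 (mod 29)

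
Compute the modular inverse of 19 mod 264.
139

gcd(19, 264) = 1, so the inverse exists.
Extended Euclidean algorithm on (264, 19):
264 = 13 × 19 + 17  ⟹  17 = (1)·264 + (-13)·19
19 = 1 × 17 + 2  ⟹  2 = (-1)·264 + (14)·19
17 = 8 × 2 + 1  ⟹  1 = (9)·264 + (-125)·19
So (-125)·19 ≡ 1 (mod 264), i.e. 19^(-1) ≡ -125 ≡ 139 (mod 264).
Check: 19 × 139 = 2641 ≡ 1 (mod 264)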